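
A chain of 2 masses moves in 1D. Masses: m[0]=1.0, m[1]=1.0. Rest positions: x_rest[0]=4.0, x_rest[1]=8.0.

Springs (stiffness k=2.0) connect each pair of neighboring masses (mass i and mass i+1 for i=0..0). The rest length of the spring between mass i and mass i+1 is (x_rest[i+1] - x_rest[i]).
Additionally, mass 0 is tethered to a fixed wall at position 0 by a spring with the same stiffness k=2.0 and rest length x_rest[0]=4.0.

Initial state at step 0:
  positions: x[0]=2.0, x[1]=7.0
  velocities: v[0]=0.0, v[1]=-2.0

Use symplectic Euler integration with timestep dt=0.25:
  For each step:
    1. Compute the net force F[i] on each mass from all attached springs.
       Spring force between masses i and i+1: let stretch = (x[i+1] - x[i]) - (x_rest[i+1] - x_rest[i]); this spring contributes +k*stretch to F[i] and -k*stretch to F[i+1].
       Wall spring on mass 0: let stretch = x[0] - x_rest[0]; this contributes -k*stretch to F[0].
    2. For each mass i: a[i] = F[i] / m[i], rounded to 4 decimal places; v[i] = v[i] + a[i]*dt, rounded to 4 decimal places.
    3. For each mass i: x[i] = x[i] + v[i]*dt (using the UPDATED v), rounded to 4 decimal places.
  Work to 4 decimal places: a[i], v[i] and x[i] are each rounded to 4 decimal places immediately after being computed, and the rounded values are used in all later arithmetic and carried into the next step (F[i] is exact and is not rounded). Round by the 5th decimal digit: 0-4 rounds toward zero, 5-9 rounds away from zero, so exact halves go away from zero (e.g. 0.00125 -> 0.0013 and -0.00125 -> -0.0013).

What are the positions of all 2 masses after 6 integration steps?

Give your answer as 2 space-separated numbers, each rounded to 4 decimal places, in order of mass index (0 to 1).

Answer: 3.5642 5.7121

Derivation:
Step 0: x=[2.0000 7.0000] v=[0.0000 -2.0000]
Step 1: x=[2.3750 6.3750] v=[1.5000 -2.5000]
Step 2: x=[2.9531 5.7500] v=[2.3125 -2.5000]
Step 3: x=[3.5117 5.2754] v=[2.2344 -1.8985]
Step 4: x=[3.8518 5.0803] v=[1.3604 -0.7804]
Step 5: x=[3.8640 5.2317] v=[0.0488 0.6054]
Step 6: x=[3.5642 5.7121] v=[-1.1994 1.9216]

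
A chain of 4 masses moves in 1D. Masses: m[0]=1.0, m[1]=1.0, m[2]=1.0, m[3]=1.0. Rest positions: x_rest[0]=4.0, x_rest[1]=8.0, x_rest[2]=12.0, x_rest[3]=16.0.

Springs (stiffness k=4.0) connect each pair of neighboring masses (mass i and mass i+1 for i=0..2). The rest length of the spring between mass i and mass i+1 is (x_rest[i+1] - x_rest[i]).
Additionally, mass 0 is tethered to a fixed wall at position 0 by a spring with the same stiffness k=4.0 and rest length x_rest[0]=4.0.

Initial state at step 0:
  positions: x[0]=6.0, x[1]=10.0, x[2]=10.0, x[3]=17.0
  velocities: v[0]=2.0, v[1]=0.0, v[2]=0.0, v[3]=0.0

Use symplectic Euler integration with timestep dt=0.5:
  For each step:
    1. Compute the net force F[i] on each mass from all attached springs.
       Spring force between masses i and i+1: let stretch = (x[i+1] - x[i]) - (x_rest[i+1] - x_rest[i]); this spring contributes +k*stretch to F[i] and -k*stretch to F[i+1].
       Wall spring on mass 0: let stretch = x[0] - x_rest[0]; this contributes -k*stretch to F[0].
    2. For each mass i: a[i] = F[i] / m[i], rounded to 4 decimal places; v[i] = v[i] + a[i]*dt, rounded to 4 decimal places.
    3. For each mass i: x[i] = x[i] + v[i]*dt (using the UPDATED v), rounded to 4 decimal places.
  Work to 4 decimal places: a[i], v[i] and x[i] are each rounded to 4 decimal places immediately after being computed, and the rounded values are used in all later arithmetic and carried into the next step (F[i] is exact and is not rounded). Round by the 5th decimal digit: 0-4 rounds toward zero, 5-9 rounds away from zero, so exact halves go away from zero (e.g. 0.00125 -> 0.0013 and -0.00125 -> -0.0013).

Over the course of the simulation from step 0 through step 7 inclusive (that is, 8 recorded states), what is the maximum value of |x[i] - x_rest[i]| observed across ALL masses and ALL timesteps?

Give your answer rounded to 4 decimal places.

Step 0: x=[6.0000 10.0000 10.0000 17.0000] v=[2.0000 0.0000 0.0000 0.0000]
Step 1: x=[5.0000 6.0000 17.0000 14.0000] v=[-2.0000 -8.0000 14.0000 -6.0000]
Step 2: x=[0.0000 12.0000 10.0000 18.0000] v=[-10.0000 12.0000 -14.0000 8.0000]
Step 3: x=[7.0000 4.0000 13.0000 18.0000] v=[14.0000 -16.0000 6.0000 0.0000]
Step 4: x=[4.0000 8.0000 12.0000 17.0000] v=[-6.0000 8.0000 -2.0000 -2.0000]
Step 5: x=[1.0000 12.0000 12.0000 15.0000] v=[-6.0000 8.0000 0.0000 -4.0000]
Step 6: x=[8.0000 5.0000 15.0000 14.0000] v=[14.0000 -14.0000 6.0000 -2.0000]
Step 7: x=[4.0000 11.0000 7.0000 18.0000] v=[-8.0000 12.0000 -16.0000 8.0000]
Max displacement = 5.0000

Answer: 5.0000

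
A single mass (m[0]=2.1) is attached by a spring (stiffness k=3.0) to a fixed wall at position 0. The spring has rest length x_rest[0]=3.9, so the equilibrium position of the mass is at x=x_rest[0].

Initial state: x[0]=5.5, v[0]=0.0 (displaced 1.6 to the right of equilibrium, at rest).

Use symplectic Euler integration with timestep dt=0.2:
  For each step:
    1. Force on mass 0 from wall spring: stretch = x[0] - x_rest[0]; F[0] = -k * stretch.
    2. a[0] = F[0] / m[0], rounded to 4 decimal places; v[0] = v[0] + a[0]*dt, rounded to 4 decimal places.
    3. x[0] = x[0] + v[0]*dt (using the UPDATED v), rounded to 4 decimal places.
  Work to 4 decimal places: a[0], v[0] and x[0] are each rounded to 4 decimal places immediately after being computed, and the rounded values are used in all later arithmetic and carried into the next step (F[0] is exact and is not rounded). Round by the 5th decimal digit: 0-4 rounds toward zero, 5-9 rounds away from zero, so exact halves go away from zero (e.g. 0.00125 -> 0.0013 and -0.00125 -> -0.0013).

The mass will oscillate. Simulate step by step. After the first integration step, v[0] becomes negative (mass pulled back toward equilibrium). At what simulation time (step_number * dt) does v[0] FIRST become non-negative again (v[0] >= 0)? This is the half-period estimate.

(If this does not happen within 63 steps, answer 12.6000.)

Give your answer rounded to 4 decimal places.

Step 0: x=[5.5000] v=[0.0000]
Step 1: x=[5.4086] v=[-0.4571]
Step 2: x=[5.2310] v=[-0.8881]
Step 3: x=[4.9773] v=[-1.2684]
Step 4: x=[4.6621] v=[-1.5762]
Step 5: x=[4.3033] v=[-1.7939]
Step 6: x=[3.9215] v=[-1.9091]
Step 7: x=[3.5385] v=[-1.9152]
Step 8: x=[3.1761] v=[-1.8119]
Step 9: x=[2.8551] v=[-1.6051]
Step 10: x=[2.5938] v=[-1.3066]
Step 11: x=[2.4071] v=[-0.9334]
Step 12: x=[2.3057] v=[-0.5069]
Step 13: x=[2.2954] v=[-0.0514]
Step 14: x=[2.3768] v=[0.4071]
First v>=0 after going negative at step 14, time=2.8000

Answer: 2.8000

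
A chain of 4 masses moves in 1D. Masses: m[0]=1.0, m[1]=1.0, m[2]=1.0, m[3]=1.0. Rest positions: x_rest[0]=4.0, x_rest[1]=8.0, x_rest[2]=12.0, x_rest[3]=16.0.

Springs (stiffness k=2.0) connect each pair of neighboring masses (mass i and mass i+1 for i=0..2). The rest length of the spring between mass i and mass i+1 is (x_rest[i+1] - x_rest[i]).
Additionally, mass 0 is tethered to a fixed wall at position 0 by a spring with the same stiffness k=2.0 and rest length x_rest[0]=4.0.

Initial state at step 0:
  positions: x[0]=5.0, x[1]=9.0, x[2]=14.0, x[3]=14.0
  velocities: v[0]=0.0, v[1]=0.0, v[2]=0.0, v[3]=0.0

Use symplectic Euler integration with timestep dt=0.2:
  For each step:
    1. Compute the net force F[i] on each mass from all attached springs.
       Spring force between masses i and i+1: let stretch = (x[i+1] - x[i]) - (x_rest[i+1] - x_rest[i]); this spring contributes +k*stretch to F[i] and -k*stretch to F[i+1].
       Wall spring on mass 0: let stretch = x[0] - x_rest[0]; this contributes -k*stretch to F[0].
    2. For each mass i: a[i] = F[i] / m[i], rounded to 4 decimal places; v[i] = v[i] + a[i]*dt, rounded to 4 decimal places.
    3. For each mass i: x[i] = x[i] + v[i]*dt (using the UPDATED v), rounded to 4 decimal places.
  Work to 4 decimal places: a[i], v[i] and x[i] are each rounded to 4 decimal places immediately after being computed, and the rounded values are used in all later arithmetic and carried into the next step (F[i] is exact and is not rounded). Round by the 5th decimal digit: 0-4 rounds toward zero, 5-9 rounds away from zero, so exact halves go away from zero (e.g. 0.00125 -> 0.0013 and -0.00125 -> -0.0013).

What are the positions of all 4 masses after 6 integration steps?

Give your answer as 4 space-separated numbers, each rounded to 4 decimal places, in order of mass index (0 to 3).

Answer: 4.1673 8.3370 10.5611 17.5971

Derivation:
Step 0: x=[5.0000 9.0000 14.0000 14.0000] v=[0.0000 0.0000 0.0000 0.0000]
Step 1: x=[4.9200 9.0800 13.6000 14.3200] v=[-0.4000 0.4000 -2.0000 1.6000]
Step 2: x=[4.7792 9.1888 12.8960 14.9024] v=[-0.7040 0.5440 -3.5200 2.9120]
Step 3: x=[4.6088 9.2414 12.0559 15.6443] v=[-0.8518 0.2630 -4.2003 3.7094]
Step 4: x=[4.4403 9.1486 11.2778 16.4191] v=[-0.8423 -0.4642 -3.8907 3.8740]
Step 5: x=[4.2933 8.8494 10.7406 17.1026] v=[-0.7351 -1.4958 -2.6859 3.4175]
Step 6: x=[4.1673 8.3370 10.5611 17.5971] v=[-0.6300 -2.5618 -0.8976 2.4727]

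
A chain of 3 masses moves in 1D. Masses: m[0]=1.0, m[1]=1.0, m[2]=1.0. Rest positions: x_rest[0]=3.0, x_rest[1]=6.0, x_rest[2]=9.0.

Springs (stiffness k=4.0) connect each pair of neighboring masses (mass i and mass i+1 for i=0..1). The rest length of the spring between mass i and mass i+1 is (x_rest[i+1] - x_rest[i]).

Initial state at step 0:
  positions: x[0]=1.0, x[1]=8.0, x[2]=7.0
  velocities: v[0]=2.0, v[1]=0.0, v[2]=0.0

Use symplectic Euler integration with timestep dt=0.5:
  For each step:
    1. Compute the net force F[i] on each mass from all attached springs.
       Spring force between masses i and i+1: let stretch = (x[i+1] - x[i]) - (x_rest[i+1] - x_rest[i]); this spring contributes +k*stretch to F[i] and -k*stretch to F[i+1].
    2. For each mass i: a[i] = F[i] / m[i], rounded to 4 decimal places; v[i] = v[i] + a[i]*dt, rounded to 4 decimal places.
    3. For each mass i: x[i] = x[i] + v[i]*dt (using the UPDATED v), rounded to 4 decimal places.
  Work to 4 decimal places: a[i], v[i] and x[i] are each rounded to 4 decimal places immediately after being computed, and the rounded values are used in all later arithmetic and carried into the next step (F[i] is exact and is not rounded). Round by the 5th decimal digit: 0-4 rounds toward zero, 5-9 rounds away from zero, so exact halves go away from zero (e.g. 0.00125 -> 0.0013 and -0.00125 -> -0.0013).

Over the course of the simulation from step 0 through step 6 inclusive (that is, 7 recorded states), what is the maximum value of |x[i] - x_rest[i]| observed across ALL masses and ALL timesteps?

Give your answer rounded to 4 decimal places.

Answer: 6.0000

Derivation:
Step 0: x=[1.0000 8.0000 7.0000] v=[2.0000 0.0000 0.0000]
Step 1: x=[6.0000 0.0000 11.0000] v=[10.0000 -16.0000 8.0000]
Step 2: x=[2.0000 9.0000 7.0000] v=[-8.0000 18.0000 -8.0000]
Step 3: x=[2.0000 9.0000 8.0000] v=[0.0000 0.0000 2.0000]
Step 4: x=[6.0000 1.0000 13.0000] v=[8.0000 -16.0000 10.0000]
Step 5: x=[2.0000 10.0000 9.0000] v=[-8.0000 18.0000 -8.0000]
Step 6: x=[3.0000 10.0000 9.0000] v=[2.0000 0.0000 0.0000]
Max displacement = 6.0000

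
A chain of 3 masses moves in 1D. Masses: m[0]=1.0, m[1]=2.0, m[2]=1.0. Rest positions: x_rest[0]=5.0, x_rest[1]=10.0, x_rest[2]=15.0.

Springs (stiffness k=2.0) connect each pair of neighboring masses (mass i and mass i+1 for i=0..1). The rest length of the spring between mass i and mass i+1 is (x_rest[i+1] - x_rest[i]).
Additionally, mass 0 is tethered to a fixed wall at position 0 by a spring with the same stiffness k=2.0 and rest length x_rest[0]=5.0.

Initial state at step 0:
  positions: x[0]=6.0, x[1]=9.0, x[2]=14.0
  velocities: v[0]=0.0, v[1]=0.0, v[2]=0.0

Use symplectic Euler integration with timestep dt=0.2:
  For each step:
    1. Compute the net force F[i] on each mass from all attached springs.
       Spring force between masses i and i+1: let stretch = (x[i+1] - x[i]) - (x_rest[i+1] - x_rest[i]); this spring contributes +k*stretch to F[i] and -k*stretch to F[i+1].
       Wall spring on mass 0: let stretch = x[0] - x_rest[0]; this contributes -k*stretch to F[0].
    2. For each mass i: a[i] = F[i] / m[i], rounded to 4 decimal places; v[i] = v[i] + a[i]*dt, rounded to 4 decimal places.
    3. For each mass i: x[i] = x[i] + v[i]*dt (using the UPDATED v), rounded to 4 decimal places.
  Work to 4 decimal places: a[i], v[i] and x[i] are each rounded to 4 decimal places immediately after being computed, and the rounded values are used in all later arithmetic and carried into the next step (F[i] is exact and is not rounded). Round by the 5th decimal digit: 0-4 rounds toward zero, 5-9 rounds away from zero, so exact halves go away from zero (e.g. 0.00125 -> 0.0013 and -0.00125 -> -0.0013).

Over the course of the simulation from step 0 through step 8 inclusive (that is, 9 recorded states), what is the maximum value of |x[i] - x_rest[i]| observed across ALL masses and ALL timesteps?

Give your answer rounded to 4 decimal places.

Answer: 1.6022

Derivation:
Step 0: x=[6.0000 9.0000 14.0000] v=[0.0000 0.0000 0.0000]
Step 1: x=[5.7600 9.0800 14.0000] v=[-1.2000 0.4000 0.0000]
Step 2: x=[5.3248 9.2240 14.0064] v=[-2.1760 0.7200 0.0320]
Step 3: x=[4.7756 9.4033 14.0302] v=[-2.7462 0.8966 0.1190]
Step 4: x=[4.2145 9.5826 14.0838] v=[-2.8054 0.8964 0.2682]
Step 5: x=[3.7457 9.7272 14.1773] v=[-2.3440 0.7230 0.4677]
Step 6: x=[3.4558 9.8105 14.3148] v=[-1.4497 0.4167 0.6877]
Step 7: x=[3.3978 9.8198 14.4920] v=[-0.2901 0.0466 0.8860]
Step 8: x=[3.5817 9.7591 14.6954] v=[0.9196 -0.3034 1.0171]
Max displacement = 1.6022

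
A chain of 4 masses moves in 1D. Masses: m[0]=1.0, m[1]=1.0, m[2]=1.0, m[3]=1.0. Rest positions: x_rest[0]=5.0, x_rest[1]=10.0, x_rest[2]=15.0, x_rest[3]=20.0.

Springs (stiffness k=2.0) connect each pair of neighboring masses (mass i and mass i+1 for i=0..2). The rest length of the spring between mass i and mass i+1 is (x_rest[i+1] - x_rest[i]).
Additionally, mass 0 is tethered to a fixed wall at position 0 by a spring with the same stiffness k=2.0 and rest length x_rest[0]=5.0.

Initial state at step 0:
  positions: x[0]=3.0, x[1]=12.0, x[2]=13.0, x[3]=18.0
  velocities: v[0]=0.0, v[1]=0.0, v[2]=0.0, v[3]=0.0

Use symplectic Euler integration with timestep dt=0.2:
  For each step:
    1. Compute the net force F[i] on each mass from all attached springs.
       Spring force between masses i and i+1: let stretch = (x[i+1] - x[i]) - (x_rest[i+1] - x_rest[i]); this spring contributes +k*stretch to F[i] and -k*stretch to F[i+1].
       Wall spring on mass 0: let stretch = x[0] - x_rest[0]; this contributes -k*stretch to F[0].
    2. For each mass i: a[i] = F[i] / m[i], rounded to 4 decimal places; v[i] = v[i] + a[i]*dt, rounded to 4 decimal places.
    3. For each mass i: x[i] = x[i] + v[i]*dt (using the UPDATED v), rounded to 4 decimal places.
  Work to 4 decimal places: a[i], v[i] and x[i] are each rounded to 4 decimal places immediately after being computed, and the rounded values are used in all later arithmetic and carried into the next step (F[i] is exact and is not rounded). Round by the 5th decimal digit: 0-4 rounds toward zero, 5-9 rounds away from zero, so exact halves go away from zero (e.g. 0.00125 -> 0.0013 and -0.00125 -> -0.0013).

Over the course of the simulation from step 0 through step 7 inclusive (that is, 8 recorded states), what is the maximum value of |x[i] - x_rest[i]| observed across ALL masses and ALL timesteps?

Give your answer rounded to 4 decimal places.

Step 0: x=[3.0000 12.0000 13.0000 18.0000] v=[0.0000 0.0000 0.0000 0.0000]
Step 1: x=[3.4800 11.3600 13.3200 18.0000] v=[2.4000 -3.2000 1.6000 0.0000]
Step 2: x=[4.3120 10.2464 13.8576 18.0256] v=[4.1600 -5.5680 2.6880 0.1280]
Step 3: x=[5.2738 8.9469 14.4397 18.1178] v=[4.8090 -6.4973 2.9107 0.4608]
Step 4: x=[6.1075 7.7930 14.8767 18.3157] v=[4.1687 -5.7694 2.1848 0.9896]
Step 5: x=[6.5875 7.0710 15.0221 18.6385] v=[2.3999 -3.6101 0.7269 1.6140]
Step 6: x=[6.5792 6.9464 14.8207 19.0720] v=[-0.0417 -0.6231 -1.0070 2.1674]
Step 7: x=[6.0739 7.4223 14.3295 19.5654] v=[-2.5265 2.3797 -2.4562 2.4669]
Max displacement = 3.0536

Answer: 3.0536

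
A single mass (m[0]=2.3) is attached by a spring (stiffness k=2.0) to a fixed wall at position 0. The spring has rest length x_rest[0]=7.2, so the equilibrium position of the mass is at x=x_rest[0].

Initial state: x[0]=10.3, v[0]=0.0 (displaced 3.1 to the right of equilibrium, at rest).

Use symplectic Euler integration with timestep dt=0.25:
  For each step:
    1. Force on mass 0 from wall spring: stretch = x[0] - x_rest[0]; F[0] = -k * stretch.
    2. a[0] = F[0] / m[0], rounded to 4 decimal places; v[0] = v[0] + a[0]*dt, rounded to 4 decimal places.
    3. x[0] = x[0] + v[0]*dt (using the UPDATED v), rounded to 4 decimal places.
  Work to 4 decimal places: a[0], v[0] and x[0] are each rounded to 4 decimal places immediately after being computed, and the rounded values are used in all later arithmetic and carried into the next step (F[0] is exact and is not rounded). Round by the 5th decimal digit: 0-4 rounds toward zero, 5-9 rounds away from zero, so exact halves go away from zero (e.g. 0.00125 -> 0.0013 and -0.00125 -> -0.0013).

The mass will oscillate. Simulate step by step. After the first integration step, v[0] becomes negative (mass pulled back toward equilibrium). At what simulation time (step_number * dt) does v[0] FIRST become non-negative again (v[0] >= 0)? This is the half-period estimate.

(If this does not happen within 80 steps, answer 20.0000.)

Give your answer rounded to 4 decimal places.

Step 0: x=[10.3000] v=[0.0000]
Step 1: x=[10.1315] v=[-0.6739]
Step 2: x=[9.8037] v=[-1.3112]
Step 3: x=[9.3344] v=[-1.8772]
Step 4: x=[8.7491] v=[-2.3412]
Step 5: x=[8.0796] v=[-2.6780]
Step 6: x=[7.3623] v=[-2.8692]
Step 7: x=[6.6362] v=[-2.9045]
Step 8: x=[5.9407] v=[-2.7819]
Step 9: x=[5.3137] v=[-2.5082]
Step 10: x=[4.7892] v=[-2.0981]
Step 11: x=[4.3957] v=[-1.5740]
Step 12: x=[4.1546] v=[-0.9644]
Step 13: x=[4.0790] v=[-0.3024]
Step 14: x=[4.1730] v=[0.3761]
First v>=0 after going negative at step 14, time=3.5000

Answer: 3.5000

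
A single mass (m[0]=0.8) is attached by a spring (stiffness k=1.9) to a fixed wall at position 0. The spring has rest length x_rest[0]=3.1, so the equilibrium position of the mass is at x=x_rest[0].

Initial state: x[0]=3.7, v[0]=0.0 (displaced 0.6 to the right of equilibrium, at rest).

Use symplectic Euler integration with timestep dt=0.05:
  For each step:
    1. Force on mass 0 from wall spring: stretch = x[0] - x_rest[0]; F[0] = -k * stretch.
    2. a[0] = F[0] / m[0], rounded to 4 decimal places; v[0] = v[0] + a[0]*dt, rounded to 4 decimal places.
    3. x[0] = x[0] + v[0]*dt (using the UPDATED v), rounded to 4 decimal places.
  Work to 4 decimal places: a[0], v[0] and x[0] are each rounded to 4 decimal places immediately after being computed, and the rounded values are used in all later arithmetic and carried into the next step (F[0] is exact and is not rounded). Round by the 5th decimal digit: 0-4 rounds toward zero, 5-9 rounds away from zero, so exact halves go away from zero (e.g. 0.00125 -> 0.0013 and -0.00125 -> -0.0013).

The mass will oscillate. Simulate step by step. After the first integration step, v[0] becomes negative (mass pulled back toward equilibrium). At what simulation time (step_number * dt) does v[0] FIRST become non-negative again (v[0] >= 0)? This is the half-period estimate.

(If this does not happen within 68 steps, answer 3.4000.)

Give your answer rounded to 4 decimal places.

Answer: 2.0500

Derivation:
Step 0: x=[3.7000] v=[0.0000]
Step 1: x=[3.6964] v=[-0.0713]
Step 2: x=[3.6893] v=[-0.1421]
Step 3: x=[3.6787] v=[-0.2121]
Step 4: x=[3.6647] v=[-0.2808]
Step 5: x=[3.6473] v=[-0.3479]
Step 6: x=[3.6267] v=[-0.4129]
Step 7: x=[3.6029] v=[-0.4754]
Step 8: x=[3.5761] v=[-0.5351]
Step 9: x=[3.5465] v=[-0.5916]
Step 10: x=[3.5143] v=[-0.6446]
Step 11: x=[3.4796] v=[-0.6938]
Step 12: x=[3.4427] v=[-0.7389]
Step 13: x=[3.4037] v=[-0.7796]
Step 14: x=[3.3629] v=[-0.8157]
Step 15: x=[3.3206] v=[-0.8469]
Step 16: x=[3.2769] v=[-0.8731]
Step 17: x=[3.2322] v=[-0.8941]
Step 18: x=[3.1867] v=[-0.9098]
Step 19: x=[3.1407] v=[-0.9201]
Step 20: x=[3.0945] v=[-0.9249]
Step 21: x=[3.0483] v=[-0.9242]
Step 22: x=[3.0024] v=[-0.9181]
Step 23: x=[2.9571] v=[-0.9065]
Step 24: x=[2.9126] v=[-0.8895]
Step 25: x=[2.8692] v=[-0.8672]
Step 26: x=[2.8272] v=[-0.8398]
Step 27: x=[2.7868] v=[-0.8074]
Step 28: x=[2.7483] v=[-0.7702]
Step 29: x=[2.7119] v=[-0.7284]
Step 30: x=[2.6778] v=[-0.6823]
Step 31: x=[2.6462] v=[-0.6322]
Step 32: x=[2.6173] v=[-0.5783]
Step 33: x=[2.5913] v=[-0.5210]
Step 34: x=[2.5683] v=[-0.4606]
Step 35: x=[2.5484] v=[-0.3975]
Step 36: x=[2.5318] v=[-0.3320]
Step 37: x=[2.5186] v=[-0.2645]
Step 38: x=[2.5088] v=[-0.1955]
Step 39: x=[2.5025] v=[-0.1253]
Step 40: x=[2.4998] v=[-0.0543]
Step 41: x=[2.5007] v=[0.0170]
First v>=0 after going negative at step 41, time=2.0500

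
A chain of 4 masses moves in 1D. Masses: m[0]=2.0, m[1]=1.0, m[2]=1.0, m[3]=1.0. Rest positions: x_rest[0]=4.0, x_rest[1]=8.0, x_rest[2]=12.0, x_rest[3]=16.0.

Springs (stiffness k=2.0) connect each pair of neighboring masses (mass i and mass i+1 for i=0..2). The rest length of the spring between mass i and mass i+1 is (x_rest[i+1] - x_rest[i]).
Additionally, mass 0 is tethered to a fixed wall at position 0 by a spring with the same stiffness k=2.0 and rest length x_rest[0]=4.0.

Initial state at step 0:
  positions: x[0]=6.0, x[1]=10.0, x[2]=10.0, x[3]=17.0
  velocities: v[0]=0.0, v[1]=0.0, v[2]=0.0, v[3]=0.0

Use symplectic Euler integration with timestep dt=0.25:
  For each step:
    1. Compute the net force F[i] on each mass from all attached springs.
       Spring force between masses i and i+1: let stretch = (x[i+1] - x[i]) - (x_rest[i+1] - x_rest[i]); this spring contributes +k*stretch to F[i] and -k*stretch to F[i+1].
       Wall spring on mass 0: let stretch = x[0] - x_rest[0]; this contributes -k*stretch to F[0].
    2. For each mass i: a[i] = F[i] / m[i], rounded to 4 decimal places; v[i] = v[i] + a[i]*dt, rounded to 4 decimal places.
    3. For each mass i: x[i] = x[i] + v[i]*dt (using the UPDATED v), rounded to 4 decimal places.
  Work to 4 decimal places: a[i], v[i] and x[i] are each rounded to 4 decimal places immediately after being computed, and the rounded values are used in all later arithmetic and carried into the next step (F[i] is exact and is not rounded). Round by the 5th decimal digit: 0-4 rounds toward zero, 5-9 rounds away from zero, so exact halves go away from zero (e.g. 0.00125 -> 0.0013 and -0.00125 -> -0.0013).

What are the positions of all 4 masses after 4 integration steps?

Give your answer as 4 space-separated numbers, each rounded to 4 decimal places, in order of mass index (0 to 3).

Step 0: x=[6.0000 10.0000 10.0000 17.0000] v=[0.0000 0.0000 0.0000 0.0000]
Step 1: x=[5.8750 9.5000 10.8750 16.6250] v=[-0.5000 -2.0000 3.5000 -1.5000]
Step 2: x=[5.6094 8.7188 12.2969 16.0313] v=[-1.0625 -3.1250 5.6875 -2.3750]
Step 3: x=[5.1875 7.9961 13.7383 15.4708] v=[-1.6875 -2.8907 5.7657 -2.2422]
Step 4: x=[4.6170 7.6401 14.6785 15.1937] v=[-2.2822 -1.4239 3.7609 -1.1085]

Answer: 4.6170 7.6401 14.6785 15.1937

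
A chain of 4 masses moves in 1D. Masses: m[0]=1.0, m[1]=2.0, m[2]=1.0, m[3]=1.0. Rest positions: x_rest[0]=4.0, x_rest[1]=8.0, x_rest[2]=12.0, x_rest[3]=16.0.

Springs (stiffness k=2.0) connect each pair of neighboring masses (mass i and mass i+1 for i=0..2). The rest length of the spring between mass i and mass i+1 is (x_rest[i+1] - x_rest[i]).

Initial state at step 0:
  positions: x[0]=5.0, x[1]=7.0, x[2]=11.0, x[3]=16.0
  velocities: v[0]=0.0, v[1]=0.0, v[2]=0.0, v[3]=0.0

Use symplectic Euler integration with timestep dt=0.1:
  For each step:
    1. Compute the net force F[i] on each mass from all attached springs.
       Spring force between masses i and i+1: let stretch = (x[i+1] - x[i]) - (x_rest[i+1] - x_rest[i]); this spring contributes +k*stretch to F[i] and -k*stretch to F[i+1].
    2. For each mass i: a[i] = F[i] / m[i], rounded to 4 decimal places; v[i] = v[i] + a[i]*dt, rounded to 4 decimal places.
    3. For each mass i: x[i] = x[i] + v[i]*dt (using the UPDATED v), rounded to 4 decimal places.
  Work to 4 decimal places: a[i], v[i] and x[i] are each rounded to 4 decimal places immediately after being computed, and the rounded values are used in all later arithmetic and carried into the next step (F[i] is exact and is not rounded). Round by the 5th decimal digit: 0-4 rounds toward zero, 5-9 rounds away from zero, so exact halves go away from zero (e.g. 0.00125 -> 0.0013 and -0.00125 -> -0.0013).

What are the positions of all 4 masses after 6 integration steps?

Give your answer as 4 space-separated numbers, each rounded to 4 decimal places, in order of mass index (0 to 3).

Step 0: x=[5.0000 7.0000 11.0000 16.0000] v=[0.0000 0.0000 0.0000 0.0000]
Step 1: x=[4.9600 7.0200 11.0200 15.9800] v=[-0.4000 0.2000 0.2000 -0.2000]
Step 2: x=[4.8812 7.0594 11.0592 15.9408] v=[-0.7880 0.3940 0.3920 -0.3920]
Step 3: x=[4.7660 7.1170 11.1160 15.8840] v=[-1.1524 0.5762 0.5684 -0.5683]
Step 4: x=[4.6178 7.1911 11.1882 15.8118] v=[-1.4822 0.7410 0.7222 -0.7219]
Step 5: x=[4.4411 7.2794 11.2730 15.7271] v=[-1.7675 0.8834 0.8475 -0.8466]
Step 6: x=[4.2411 7.3793 11.3670 15.6334] v=[-1.9998 0.9989 0.9396 -0.9374]

Answer: 4.2411 7.3793 11.3670 15.6334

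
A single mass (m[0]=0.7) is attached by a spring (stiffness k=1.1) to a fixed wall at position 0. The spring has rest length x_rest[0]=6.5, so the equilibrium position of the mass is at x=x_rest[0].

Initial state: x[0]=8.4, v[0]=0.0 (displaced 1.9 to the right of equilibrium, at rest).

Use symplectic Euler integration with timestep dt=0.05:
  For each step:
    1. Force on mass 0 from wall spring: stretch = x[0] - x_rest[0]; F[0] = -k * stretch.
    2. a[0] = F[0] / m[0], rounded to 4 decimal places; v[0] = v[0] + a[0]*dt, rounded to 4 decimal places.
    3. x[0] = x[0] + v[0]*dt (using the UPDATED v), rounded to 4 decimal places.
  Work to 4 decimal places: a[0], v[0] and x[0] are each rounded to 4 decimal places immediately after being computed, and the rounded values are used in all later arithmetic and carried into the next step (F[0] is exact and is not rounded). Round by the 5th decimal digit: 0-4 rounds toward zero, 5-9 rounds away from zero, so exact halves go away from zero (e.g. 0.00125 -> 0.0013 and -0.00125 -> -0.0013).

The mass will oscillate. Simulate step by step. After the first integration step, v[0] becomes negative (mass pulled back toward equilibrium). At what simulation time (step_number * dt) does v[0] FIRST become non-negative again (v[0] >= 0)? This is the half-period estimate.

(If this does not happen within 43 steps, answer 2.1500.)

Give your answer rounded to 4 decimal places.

Answer: 2.1500

Derivation:
Step 0: x=[8.4000] v=[0.0000]
Step 1: x=[8.3925] v=[-0.1493]
Step 2: x=[8.3776] v=[-0.2980]
Step 3: x=[8.3553] v=[-0.4455]
Step 4: x=[8.3257] v=[-0.5913]
Step 5: x=[8.2890] v=[-0.7348]
Step 6: x=[8.2452] v=[-0.8754]
Step 7: x=[8.1946] v=[-1.0125]
Step 8: x=[8.1373] v=[-1.1456]
Step 9: x=[8.0736] v=[-1.2742]
Step 10: x=[8.0037] v=[-1.3978]
Step 11: x=[7.9279] v=[-1.5160]
Step 12: x=[7.8465] v=[-1.6282]
Step 13: x=[7.7598] v=[-1.7340]
Step 14: x=[7.6682] v=[-1.8330]
Step 15: x=[7.5720] v=[-1.9248]
Step 16: x=[7.4716] v=[-2.0090]
Step 17: x=[7.3673] v=[-2.0853]
Step 18: x=[7.2596] v=[-2.1534]
Step 19: x=[7.1489] v=[-2.2131]
Step 20: x=[7.0357] v=[-2.2641]
Step 21: x=[6.9204] v=[-2.3062]
Step 22: x=[6.8034] v=[-2.3392]
Step 23: x=[6.6853] v=[-2.3630]
Step 24: x=[6.5664] v=[-2.3776]
Step 25: x=[6.4473] v=[-2.3828]
Step 26: x=[6.3284] v=[-2.3787]
Step 27: x=[6.2101] v=[-2.3652]
Step 28: x=[6.0930] v=[-2.3424]
Step 29: x=[5.9775] v=[-2.3104]
Step 30: x=[5.8640] v=[-2.2693]
Step 31: x=[5.7530] v=[-2.2193]
Step 32: x=[5.6450] v=[-2.1606]
Step 33: x=[5.5403] v=[-2.0934]
Step 34: x=[5.4394] v=[-2.0180]
Step 35: x=[5.3427] v=[-1.9347]
Step 36: x=[5.2505] v=[-1.8438]
Step 37: x=[5.1632] v=[-1.7456]
Step 38: x=[5.0812] v=[-1.6406]
Step 39: x=[5.0047] v=[-1.5291]
Step 40: x=[4.9341] v=[-1.4116]
Step 41: x=[4.8697] v=[-1.2886]
Step 42: x=[4.8117] v=[-1.1605]
Step 43: x=[4.7603] v=[-1.0279]
v[0] did not become non-negative within 43 steps; using fallback time=2.1500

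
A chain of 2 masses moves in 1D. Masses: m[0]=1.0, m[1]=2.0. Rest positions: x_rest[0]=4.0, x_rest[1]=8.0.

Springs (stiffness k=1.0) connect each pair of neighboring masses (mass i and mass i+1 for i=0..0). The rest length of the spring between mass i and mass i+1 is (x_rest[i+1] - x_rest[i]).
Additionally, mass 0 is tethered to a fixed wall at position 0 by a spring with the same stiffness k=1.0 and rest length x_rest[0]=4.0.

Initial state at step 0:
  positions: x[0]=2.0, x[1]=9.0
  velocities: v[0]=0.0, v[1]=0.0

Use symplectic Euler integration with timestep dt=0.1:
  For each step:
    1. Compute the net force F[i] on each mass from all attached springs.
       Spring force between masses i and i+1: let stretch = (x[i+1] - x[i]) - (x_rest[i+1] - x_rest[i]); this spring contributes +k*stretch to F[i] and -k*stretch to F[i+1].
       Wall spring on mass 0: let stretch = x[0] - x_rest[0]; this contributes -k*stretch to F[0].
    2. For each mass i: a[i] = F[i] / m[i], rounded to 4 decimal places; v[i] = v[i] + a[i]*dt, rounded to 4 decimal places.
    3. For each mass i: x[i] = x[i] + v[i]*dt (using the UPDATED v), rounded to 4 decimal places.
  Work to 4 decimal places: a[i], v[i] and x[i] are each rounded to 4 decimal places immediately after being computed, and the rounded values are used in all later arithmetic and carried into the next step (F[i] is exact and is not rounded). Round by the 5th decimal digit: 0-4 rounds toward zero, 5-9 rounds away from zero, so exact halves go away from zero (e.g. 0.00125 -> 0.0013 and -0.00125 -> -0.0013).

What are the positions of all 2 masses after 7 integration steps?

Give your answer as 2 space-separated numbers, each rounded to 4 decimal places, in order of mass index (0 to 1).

Answer: 3.2606 8.6194

Derivation:
Step 0: x=[2.0000 9.0000] v=[0.0000 0.0000]
Step 1: x=[2.0500 8.9850] v=[0.5000 -0.1500]
Step 2: x=[2.1489 8.9553] v=[0.9885 -0.2968]
Step 3: x=[2.2943 8.9116] v=[1.4543 -0.4371]
Step 4: x=[2.4830 8.8548] v=[1.8866 -0.5680]
Step 5: x=[2.7106 8.7861] v=[2.2755 -0.6866]
Step 6: x=[2.9718 8.7071] v=[2.6120 -0.7904]
Step 7: x=[3.2606 8.6194] v=[2.8884 -0.8772]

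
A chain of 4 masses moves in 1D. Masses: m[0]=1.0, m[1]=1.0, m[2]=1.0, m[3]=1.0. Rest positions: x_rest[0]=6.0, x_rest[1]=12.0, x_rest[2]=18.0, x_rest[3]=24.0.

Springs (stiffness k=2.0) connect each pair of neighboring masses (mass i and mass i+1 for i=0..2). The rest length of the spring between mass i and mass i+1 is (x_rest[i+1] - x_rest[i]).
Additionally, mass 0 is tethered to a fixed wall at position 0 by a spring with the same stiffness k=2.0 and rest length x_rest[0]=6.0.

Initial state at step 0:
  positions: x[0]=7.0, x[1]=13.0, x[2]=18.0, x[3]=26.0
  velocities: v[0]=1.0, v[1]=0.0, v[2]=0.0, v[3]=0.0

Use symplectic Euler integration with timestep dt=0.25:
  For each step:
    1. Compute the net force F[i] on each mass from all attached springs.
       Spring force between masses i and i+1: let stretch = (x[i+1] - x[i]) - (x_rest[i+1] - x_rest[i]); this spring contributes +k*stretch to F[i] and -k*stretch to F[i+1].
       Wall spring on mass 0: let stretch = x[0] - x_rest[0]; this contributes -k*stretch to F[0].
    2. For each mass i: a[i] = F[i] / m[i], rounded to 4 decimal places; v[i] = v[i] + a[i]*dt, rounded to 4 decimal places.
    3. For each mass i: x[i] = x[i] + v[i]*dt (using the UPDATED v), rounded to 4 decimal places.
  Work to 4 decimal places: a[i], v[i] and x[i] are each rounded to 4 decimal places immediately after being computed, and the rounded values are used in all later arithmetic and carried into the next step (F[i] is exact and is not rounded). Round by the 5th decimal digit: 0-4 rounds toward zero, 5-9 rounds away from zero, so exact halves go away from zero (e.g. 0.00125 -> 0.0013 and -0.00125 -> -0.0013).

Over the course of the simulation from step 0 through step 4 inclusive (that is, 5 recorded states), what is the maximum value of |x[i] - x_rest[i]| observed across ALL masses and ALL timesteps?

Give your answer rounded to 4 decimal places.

Step 0: x=[7.0000 13.0000 18.0000 26.0000] v=[1.0000 0.0000 0.0000 0.0000]
Step 1: x=[7.1250 12.8750 18.3750 25.7500] v=[0.5000 -0.5000 1.5000 -1.0000]
Step 2: x=[7.0781 12.7188 18.9844 25.3281] v=[-0.1875 -0.6250 2.4375 -1.6875]
Step 3: x=[6.8516 12.6407 19.6036 24.8633] v=[-0.9062 -0.3126 2.4766 -1.8594]
Step 4: x=[6.4922 12.7093 20.0099 24.4910] v=[-1.4375 0.2743 1.6250 -1.4893]
Max displacement = 2.0099

Answer: 2.0099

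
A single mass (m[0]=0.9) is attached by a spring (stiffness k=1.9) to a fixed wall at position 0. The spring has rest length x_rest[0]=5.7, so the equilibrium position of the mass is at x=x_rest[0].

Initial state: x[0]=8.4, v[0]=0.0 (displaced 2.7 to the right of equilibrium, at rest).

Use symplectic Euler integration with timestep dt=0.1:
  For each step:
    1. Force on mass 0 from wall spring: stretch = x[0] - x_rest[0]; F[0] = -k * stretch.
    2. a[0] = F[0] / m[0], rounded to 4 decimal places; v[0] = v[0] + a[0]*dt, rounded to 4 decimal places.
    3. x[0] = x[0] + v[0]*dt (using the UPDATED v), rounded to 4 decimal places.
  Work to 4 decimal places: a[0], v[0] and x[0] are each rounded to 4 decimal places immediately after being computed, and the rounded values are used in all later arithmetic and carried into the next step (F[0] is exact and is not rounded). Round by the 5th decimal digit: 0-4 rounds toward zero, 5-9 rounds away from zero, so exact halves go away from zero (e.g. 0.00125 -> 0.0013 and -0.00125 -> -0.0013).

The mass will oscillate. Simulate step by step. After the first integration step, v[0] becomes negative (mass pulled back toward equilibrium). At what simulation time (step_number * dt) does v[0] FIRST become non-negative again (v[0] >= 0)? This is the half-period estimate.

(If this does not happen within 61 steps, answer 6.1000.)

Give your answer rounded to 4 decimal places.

Answer: 2.2000

Derivation:
Step 0: x=[8.4000] v=[0.0000]
Step 1: x=[8.3430] v=[-0.5700]
Step 2: x=[8.2302] v=[-1.1280]
Step 3: x=[8.0640] v=[-1.6622]
Step 4: x=[7.8479] v=[-2.1613]
Step 5: x=[7.5864] v=[-2.6148]
Step 6: x=[7.2851] v=[-3.0130]
Step 7: x=[6.9503] v=[-3.3476]
Step 8: x=[6.5891] v=[-3.6116]
Step 9: x=[6.2092] v=[-3.7993]
Step 10: x=[5.8185] v=[-3.9068]
Step 11: x=[5.4253] v=[-3.9318]
Step 12: x=[5.0379] v=[-3.8738]
Step 13: x=[4.6645] v=[-3.7340]
Step 14: x=[4.3130] v=[-3.5154]
Step 15: x=[3.9907] v=[-3.2226]
Step 16: x=[3.7045] v=[-2.8618]
Step 17: x=[3.4605] v=[-2.4405]
Step 18: x=[3.2637] v=[-1.9677]
Step 19: x=[3.1184] v=[-1.4534]
Step 20: x=[3.0276] v=[-0.9084]
Step 21: x=[2.9932] v=[-0.3442]
Step 22: x=[3.0159] v=[0.2272]
First v>=0 after going negative at step 22, time=2.2000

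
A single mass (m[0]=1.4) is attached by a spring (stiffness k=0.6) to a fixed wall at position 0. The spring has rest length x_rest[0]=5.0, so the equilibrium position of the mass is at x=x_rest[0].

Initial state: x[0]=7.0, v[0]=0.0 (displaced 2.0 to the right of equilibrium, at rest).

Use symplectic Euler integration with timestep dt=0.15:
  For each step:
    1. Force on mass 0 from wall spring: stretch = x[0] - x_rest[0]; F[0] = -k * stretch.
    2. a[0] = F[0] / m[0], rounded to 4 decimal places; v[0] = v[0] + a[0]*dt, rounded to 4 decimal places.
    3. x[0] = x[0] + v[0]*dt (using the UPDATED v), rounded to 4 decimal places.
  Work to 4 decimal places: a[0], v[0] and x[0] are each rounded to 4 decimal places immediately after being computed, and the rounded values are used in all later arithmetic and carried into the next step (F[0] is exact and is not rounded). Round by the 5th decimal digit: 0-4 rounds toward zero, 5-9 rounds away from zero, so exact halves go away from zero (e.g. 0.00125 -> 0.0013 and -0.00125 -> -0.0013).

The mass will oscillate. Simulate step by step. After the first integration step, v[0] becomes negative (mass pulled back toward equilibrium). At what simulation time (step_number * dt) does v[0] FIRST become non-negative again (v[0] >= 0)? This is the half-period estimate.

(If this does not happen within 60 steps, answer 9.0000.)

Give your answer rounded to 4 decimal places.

Answer: 4.8000

Derivation:
Step 0: x=[7.0000] v=[0.0000]
Step 1: x=[6.9807] v=[-0.1286]
Step 2: x=[6.9423] v=[-0.2559]
Step 3: x=[6.8852] v=[-0.3808]
Step 4: x=[6.8099] v=[-0.5020]
Step 5: x=[6.7171] v=[-0.6184]
Step 6: x=[6.6078] v=[-0.7288]
Step 7: x=[6.4830] v=[-0.8322]
Step 8: x=[6.3439] v=[-0.9275]
Step 9: x=[6.1918] v=[-1.0139]
Step 10: x=[6.0282] v=[-1.0905]
Step 11: x=[5.8547] v=[-1.1566]
Step 12: x=[5.6730] v=[-1.2115]
Step 13: x=[5.4848] v=[-1.2548]
Step 14: x=[5.2919] v=[-1.2860]
Step 15: x=[5.0962] v=[-1.3048]
Step 16: x=[4.8996] v=[-1.3110]
Step 17: x=[4.7039] v=[-1.3046]
Step 18: x=[4.5111] v=[-1.2856]
Step 19: x=[4.3230] v=[-1.2542]
Step 20: x=[4.1414] v=[-1.2107]
Step 21: x=[3.9681] v=[-1.1555]
Step 22: x=[3.8047] v=[-1.0892]
Step 23: x=[3.6528] v=[-1.0124]
Step 24: x=[3.5139] v=[-0.9258]
Step 25: x=[3.3894] v=[-0.8303]
Step 26: x=[3.2804] v=[-0.7268]
Step 27: x=[3.1880] v=[-0.6163]
Step 28: x=[3.1130] v=[-0.4998]
Step 29: x=[3.0562] v=[-0.3785]
Step 30: x=[3.0182] v=[-0.2535]
Step 31: x=[2.9993] v=[-0.1261]
Step 32: x=[2.9997] v=[0.0025]
First v>=0 after going negative at step 32, time=4.8000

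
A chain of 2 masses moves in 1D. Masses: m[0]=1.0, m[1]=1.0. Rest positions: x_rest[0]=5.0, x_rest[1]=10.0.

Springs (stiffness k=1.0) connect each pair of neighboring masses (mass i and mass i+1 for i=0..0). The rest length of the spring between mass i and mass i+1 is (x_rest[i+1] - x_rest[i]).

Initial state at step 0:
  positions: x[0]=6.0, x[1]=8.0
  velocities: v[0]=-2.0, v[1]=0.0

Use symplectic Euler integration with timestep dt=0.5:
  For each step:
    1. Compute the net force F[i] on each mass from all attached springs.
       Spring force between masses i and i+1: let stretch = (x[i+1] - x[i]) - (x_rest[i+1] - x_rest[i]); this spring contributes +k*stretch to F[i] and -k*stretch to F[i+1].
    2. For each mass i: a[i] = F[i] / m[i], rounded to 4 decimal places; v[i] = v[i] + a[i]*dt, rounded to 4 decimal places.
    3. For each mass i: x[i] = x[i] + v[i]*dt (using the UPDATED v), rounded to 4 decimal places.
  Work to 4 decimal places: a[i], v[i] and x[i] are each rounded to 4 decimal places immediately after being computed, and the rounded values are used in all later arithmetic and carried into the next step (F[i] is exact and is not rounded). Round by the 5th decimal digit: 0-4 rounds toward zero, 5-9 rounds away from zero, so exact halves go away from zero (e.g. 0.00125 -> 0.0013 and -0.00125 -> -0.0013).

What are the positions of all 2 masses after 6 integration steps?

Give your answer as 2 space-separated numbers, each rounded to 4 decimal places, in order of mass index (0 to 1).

Answer: 2.1798 5.8203

Derivation:
Step 0: x=[6.0000 8.0000] v=[-2.0000 0.0000]
Step 1: x=[4.2500 8.7500] v=[-3.5000 1.5000]
Step 2: x=[2.3750 9.6250] v=[-3.7500 1.7500]
Step 3: x=[1.0625 9.9375] v=[-2.6250 0.6250]
Step 4: x=[0.7188 9.2813] v=[-0.6875 -1.3125]
Step 5: x=[1.2657 7.7344] v=[1.0938 -3.0938]
Step 6: x=[2.1798 5.8203] v=[1.8282 -3.8282]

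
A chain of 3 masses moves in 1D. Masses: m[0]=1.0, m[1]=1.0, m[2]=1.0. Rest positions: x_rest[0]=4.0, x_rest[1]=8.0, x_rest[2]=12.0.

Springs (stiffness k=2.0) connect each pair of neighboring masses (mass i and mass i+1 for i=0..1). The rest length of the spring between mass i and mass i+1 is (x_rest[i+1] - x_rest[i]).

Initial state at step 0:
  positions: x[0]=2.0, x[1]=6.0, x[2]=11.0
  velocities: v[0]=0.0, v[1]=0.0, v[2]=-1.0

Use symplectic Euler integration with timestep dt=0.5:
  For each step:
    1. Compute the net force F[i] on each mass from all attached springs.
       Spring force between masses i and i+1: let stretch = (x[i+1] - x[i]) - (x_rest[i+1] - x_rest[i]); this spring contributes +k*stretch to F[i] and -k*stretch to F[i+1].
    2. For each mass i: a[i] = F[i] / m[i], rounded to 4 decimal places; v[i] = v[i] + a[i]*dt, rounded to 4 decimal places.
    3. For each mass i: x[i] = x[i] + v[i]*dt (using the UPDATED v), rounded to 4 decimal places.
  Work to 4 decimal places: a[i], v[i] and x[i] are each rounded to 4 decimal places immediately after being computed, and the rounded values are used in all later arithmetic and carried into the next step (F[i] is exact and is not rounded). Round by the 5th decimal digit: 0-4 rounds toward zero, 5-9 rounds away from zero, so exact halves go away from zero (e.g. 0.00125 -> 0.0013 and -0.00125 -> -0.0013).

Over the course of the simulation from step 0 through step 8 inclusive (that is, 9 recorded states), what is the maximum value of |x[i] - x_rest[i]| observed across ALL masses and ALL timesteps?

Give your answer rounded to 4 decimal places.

Answer: 3.7421

Derivation:
Step 0: x=[2.0000 6.0000 11.0000] v=[0.0000 0.0000 -1.0000]
Step 1: x=[2.0000 6.5000 10.0000] v=[0.0000 1.0000 -2.0000]
Step 2: x=[2.2500 6.5000 9.2500] v=[0.5000 0.0000 -1.5000]
Step 3: x=[2.6250 5.7500 9.1250] v=[0.7500 -1.5000 -0.2500]
Step 4: x=[2.5625 5.1250 9.3125] v=[-0.1250 -1.2500 0.3750]
Step 5: x=[1.7813 5.3125 9.4063] v=[-1.5625 0.3750 0.1875]
Step 6: x=[0.7657 5.7813 9.4532] v=[-2.0313 0.9376 0.0937]
Step 7: x=[0.2579 5.5783 9.6641] v=[-1.0157 -0.4061 0.4218]
Step 8: x=[0.4103 4.7580 9.8321] v=[0.3047 -1.6407 0.3360]
Max displacement = 3.7421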